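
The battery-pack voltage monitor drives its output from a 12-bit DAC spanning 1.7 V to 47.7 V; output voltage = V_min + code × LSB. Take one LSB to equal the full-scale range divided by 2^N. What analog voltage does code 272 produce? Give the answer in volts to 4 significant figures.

The full-scale span is 47.7 − (1.7) = 46 V. LSB = 46 V / 2^12.
V_out = 1.7 + 272 × (46/4096) V
      = 1.7 V + 3.05469 V = 4.75469 V.

4.755 V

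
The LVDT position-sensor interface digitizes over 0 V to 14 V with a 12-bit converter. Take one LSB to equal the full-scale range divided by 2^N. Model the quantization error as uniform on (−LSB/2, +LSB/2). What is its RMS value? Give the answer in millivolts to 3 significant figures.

V_FS = 14 V.
LSB = 14 V / 2^12 = 3.4180 mV.
RMS of a uniform error over width LSB is LSB/√12 = 0.987 mV.

0.987 mV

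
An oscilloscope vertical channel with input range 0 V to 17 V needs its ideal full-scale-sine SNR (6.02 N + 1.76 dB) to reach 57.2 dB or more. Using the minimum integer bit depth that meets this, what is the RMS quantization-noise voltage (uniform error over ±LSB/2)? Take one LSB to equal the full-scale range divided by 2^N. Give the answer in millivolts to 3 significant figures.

4.79 mV

Span = 17 V.
Required N = ⌈(57.2 − 1.76)/6.02⌉ = ⌈9.209⌉ = 10.
LSB = 17 V ÷ 2^10 = 17/1024 V = 16.602 mV.
V_rms = LSB/√12 = 4.79 mV.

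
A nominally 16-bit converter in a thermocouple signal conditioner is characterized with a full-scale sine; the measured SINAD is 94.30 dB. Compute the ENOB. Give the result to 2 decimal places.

Inverting SNR = 6.02 N + 1.76: N_eff = (94.30 − 1.76)/6.02 = 15.3721.

15.37 bits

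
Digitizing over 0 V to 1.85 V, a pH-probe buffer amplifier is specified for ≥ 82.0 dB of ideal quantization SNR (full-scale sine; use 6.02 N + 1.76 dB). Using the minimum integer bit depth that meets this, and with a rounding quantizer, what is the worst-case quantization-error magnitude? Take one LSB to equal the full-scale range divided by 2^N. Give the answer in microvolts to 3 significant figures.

Range is 1.85 V.
Required N = ⌈(82.0 − 1.76)/6.02⌉ = ⌈13.329⌉ = 14.
LSB = 1.85 V / 2^14 = 112.92 µV.
Max error for round-to-nearest is LSB/2 = 56.5 µV.

56.5 µV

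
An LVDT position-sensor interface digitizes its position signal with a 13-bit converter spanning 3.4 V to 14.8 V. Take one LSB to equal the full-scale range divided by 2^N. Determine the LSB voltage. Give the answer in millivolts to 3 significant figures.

Full-scale range = 14.8 V − (3.4 V) = 11.4 V.
There are 2^13 = 8192 steps.
LSB = 11.4 V ÷ 2^13 = 11.4/8192 V = 1.39 mV.

1.39 mV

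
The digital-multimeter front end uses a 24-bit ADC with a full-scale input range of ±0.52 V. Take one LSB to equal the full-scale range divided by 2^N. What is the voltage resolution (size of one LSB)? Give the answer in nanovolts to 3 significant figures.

62.0 nV

Full-scale range = 0.52 V − (-0.52 V) = 1.04 V.
Number of codes = 2^24 = 16777216.
LSB = 1.04 V ÷ 2^24 = 1.04/16777216 V = 62.0 nV.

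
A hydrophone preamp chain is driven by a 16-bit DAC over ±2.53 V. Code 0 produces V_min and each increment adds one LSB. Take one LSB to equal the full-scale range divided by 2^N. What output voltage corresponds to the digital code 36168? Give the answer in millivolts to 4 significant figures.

262.5 mV

The full-scale span is 2.53 − (-2.53) = 5.06 V. LSB = 5.06 V / 2^16.
V_out = V_min + code × LSB = -2.53 V + 36168 × 5.06 V / 65536
      = -2.53 + 2.79251 = 0.262512 V.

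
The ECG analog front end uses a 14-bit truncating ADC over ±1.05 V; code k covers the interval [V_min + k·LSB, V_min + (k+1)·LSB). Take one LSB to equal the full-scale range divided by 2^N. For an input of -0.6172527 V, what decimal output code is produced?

3376

Span: 1.05 V − (-1.05 V) = 2.1 V. LSB = 2.1 V / 2^14 ≈ 128.2 µV.
code = ⌊(V_in − V_min)/LSB⌋ = ⌊(V_in − V_min) × 2^14 / range⌋
     = ⌊(-0.6172527 − (-1.05)) × 16384 / 2.1⌋ = ⌊0.4327473 × 16384/2.1⌋
     = ⌊3376.253⌋ = 3376.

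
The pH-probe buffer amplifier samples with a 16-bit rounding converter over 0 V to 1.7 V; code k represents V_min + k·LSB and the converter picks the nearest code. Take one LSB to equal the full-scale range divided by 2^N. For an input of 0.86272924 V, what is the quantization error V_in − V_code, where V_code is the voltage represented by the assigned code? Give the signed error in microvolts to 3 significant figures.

−7.27 µV

V_FS = 1.7 V. LSB = 1.7 V / 2^16 ≈ 25.94 µV.
(0.86272924 − (0)) / LSB = 0.86272924 × 65536/1.7 = 33258.7197. Nearest integer: k = 33259.
Reconstructed level: 0 + 33259 × 1.7/65536 V = 0.86273651123 V.
V_in − V_code = 0.86272924 − (0.86273651123) = −7.27 µV.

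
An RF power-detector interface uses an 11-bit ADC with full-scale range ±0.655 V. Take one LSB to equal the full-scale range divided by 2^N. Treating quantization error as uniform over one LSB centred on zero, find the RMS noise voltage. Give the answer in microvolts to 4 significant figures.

The full-scale span is 0.655 − (-0.655) = 1.31 V.
One LSB is 1.31 V / 2048 = 0.639648 mV.
σ_q = LSB/√12 = 0.639648 mV/3.4641 = 184.7 µV.

184.7 µV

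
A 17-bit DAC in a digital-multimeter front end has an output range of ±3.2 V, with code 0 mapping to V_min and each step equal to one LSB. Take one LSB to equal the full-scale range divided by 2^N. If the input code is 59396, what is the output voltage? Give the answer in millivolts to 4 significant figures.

-299.8 mV

The full-scale span is 3.2 − (-3.2) = 6.4 V. LSB = 6.4 V / 2^17.
V_out = V_min + code × LSB = -3.2 V + 59396 × 6.4 V / 131072
      = -3.2 + 2.90020 = -0.299805 V.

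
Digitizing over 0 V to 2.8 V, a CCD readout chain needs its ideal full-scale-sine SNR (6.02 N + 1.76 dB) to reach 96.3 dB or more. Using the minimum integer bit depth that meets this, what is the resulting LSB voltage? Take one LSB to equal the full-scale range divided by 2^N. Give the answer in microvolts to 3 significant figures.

Full-scale range = 2.8 V.
6.02 N + 1.76 ≥ 96.3 gives N ≥ 15.704, so the minimum integer is 16.
LSB = 2.8 V ÷ 2^16 = 2.8/65536 V = 42.7 µV.

42.7 µV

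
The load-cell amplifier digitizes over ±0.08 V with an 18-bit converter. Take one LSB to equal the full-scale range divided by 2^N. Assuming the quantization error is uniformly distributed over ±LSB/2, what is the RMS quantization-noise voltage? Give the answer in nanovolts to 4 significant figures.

176.2 nV

Range = 0.08 − (-0.08) = 0.16 V.
LSB = 0.16 V ÷ 2^18 = 0.16/262144 V = 0.610352 µV.
For a uniform distribution on [−LSB/2, +LSB/2], V_rms = LSB/√12 = 0.610352 µV/3.4641 = 176.2 nV.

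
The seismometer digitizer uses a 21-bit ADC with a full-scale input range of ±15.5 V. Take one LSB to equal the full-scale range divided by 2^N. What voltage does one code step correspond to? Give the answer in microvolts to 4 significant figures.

The full-scale span is 15.5 − (-15.5) = 31 V.
There are 2^21 = 2097152 steps.
LSB = 31 V / 2^21 = 14.78 µV.

14.78 µV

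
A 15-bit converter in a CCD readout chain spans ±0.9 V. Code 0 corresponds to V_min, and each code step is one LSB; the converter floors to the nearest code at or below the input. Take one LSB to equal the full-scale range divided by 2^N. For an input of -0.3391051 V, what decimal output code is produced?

10210

Range = 0.9 − (-0.9) = 1.8 V. LSB = 1.8 V / 2^15 ≈ 54.93 µV.
(V_in − V_min) × 2^15/range = (-0.3391051 − (-0.9)) × 32768/1.8 = 10210.780.
Floor → code = 10210.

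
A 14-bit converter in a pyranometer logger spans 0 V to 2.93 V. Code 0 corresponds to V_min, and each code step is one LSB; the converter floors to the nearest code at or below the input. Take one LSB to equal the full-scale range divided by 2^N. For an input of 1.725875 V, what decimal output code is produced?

Span = 2.93 V. LSB = 2.93 V / 2^14 ≈ 178.8 µV.
code = ⌊(V_in − V_min)/LSB⌋ = ⌊(V_in − V_min) × 2^14 / range⌋
     = ⌊(1.725875 − (0)) × 16384 / 2.93⌋ = ⌊1.725875 × 16384/2.93⌋
     = ⌊9650.763⌋ = 9650.

9650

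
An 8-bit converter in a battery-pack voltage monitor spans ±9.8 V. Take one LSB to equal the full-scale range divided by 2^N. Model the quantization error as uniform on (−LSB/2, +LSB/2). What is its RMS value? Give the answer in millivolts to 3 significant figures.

Full-scale range = 9.8 V − (-9.8 V) = 19.6 V.
LSB = 19.6 V ÷ 2^8 = 19.6/256 V = 76.563 mV.
σ_q = LSB/√12 = 76.563 mV/3.4641 = 22.1 mV.

22.1 mV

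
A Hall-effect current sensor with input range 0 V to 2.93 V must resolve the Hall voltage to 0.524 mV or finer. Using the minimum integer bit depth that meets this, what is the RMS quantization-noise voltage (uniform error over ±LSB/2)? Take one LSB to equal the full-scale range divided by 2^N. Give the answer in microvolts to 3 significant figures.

Range is 2.93 V.
Levels needed ≥ 2.93/0.524 mV = 5592. 2^13 = 8192 suffices, so N_min = 13.
LSB = 2.93 V / 2^13 = 357.67 µV.
V_rms = LSB/√12 = 103 µV.

103 µV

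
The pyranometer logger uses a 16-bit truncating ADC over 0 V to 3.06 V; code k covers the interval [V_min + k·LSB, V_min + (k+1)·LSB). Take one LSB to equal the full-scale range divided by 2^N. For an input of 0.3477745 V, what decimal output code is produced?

Full-scale range = 3.06 V. LSB = 3.06 V / 2^16 ≈ 46.69 µV.
V_in − V_min = 0.3477745 − (0) = 0.3477745 V.
Divide by LSB: 0.3477745 × 65536/3.06 = 7448.2842.
Truncating gives code 7448.

7448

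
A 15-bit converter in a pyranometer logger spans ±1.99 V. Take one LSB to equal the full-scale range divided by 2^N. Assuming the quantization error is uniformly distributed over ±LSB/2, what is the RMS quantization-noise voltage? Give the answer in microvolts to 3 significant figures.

Range = 1.99 − (-1.99) = 3.98 V.
LSB = 3.98 V ÷ 2^15 = 3.98/32768 V = 121.46 µV.
V_rms = LSB/√12 = 121.46 µV / √12 = 35.1 µV.

35.1 µV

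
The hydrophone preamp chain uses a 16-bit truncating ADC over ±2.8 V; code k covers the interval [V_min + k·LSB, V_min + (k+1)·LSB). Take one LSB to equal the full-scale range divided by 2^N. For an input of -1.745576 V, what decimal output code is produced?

12339

The full-scale span is 2.8 − (-2.8) = 5.6 V. LSB = 5.6 V / 2^16 ≈ 85.45 µV.
code = ⌊(V_in − V_min)/LSB⌋ = ⌊(V_in − V_min) × 2^16 / range⌋
     = ⌊(-1.745576 − (-2.8)) × 65536 / 5.6⌋ = ⌊1.054424 × 65536/5.6⌋
     = ⌊12339.773⌋ = 12339.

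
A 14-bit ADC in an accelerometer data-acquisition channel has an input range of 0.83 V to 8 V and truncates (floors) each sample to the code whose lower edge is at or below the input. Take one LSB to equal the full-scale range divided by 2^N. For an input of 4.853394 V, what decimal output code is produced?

The full-scale span is 8 − (0.83) = 7.17 V. LSB = 7.17 V / 2^14 ≈ 437.6 µV.
V_in − V_min = 4.853394 − (0.83) = 4.023394 V.
Divide by LSB: 4.023394 × 16384/7.17 = 9193.7639.
Truncating gives code 9193.

9193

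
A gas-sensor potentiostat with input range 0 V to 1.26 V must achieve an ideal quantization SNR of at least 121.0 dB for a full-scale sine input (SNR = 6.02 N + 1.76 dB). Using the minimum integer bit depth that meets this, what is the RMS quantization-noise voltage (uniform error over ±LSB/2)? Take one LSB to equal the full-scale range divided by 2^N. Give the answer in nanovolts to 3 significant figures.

Span = 1.26 V.
N ≥ (121.0 − 1.76)/6.02 = 19.807 → N_min = 20.
LSB = 1.26 V ÷ 2^20 = 1.26/1048576 V = 1.2016 µV.
RMS noise = LSB/√12 = 347 nV.

347 nV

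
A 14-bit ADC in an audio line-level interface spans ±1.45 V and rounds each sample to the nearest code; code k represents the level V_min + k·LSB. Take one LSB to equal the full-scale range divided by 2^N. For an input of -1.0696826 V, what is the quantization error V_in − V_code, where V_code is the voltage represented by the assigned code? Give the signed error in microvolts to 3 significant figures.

−59.8 µV

The full-scale span is 1.45 − (-1.45) = 2.9 V. LSB = 2.9 V / 2^14 ≈ 177.0 µV.
(-1.0696826 − (-1.45)) / LSB = 0.3803174 × 16384/2.9 = 2148.6622. Nearest integer: k = 2149.
Reconstructed level: -1.45 + 2149 × 2.9/16384 V = -1.0696228027 V.
V_in − V_code = -1.0696826 − (-1.0696228027) = −59.8 µV.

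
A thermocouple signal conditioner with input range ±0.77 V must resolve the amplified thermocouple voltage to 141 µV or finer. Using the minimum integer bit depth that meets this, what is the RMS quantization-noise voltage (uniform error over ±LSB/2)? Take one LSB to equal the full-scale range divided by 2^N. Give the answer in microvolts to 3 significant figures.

27.1 µV

Range = 0.77 − (-0.77) = 1.54 V.
Required number of levels: 1.54/141 µV = 10922; smallest N with 2^N ≥ that is 14.
LSB = 1.54 V / 2^14 = 93.994 µV.
V_rms = LSB/√12 = 27.1 µV.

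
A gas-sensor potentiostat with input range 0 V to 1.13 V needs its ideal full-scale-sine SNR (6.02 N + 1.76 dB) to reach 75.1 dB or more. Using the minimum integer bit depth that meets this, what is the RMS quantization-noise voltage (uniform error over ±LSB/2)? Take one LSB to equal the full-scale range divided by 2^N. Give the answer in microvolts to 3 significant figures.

Full-scale range = 1.13 V.
Solving 6.02 N ≥ 75.1 − 1.76: N ≥ 12.183. Round up → N = 13.
LSB = 1.13 V ÷ 2^13 = 1.13/8192 V = 137.94 µV.
σ_q = LSB/√12 = 137.94 µV/3.4641 = 39.8 µV.

39.8 µV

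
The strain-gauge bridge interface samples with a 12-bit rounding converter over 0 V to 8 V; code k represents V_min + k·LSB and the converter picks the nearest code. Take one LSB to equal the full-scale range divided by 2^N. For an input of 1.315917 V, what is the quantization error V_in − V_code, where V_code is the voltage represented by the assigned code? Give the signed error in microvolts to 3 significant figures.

−489 µV

Span = 8 V. LSB = 8 V / 2^12 ≈ 1.953 mV.
(V_in − V_min)/LSB = (1.315917 − (0)) × 4096/8 = 673.7495 → nearest code k = 674.
V_code = 0 + (674/4096) × 8 = 1.316406250 V.
Error = V_in − V_code = 1.315917 − (1.316406250) = −489 µV.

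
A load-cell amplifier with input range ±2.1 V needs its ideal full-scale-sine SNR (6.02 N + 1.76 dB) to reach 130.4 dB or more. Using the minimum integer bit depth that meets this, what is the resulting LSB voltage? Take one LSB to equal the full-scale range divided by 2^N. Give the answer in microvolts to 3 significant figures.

1.00 µV

Full-scale range = 2.1 V − (-2.1 V) = 4.2 V.
N ≥ (130.4 − 1.76)/6.02 = 21.369 → N_min = 22.
LSB = 4.2 V / 2^22 = 1.00 µV.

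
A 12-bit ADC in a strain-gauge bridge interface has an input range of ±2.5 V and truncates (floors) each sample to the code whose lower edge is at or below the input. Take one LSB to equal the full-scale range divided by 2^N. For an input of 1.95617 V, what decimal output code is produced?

3650

The full-scale span is 2.5 − (-2.5) = 5 V. LSB = 5 V / 2^12 ≈ 1.221 mV.
code = ⌊(V_in − V_min)/LSB⌋ = ⌊(V_in − V_min) × 2^12 / range⌋
     = ⌊(1.95617 − (-2.5)) × 4096 / 5⌋ = ⌊4.45617 × 4096/5⌋
     = ⌊3650.494⌋ = 3650.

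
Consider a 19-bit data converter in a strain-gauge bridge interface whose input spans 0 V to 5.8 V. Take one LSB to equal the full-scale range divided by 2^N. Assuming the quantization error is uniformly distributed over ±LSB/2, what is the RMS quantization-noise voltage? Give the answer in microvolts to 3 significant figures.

Span = 5.8 V.
One LSB is 5.8 V / 524288 = 11.063 µV.
RMS of a uniform error over width LSB is LSB/√12 = 3.19 µV.

3.19 µV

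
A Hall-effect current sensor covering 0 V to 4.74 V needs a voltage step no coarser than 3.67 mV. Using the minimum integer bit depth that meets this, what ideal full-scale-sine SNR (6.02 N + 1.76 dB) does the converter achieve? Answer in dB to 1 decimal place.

Range is 4.74 V.
Required number of levels: 4.74/3.67 mV = 1291.6; smallest N with 2^N ≥ that is 11.
6.02(11) + 1.76 = 67.98 dB.

68.0 dB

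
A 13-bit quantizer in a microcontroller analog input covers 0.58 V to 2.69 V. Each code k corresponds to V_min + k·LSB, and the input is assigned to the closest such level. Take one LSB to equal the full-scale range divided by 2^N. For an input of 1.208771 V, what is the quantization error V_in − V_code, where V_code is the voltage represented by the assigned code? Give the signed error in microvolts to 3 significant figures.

Full-scale range = 2.69 V − (0.58 V) = 2.11 V. LSB = 2.11 V / 2^13 ≈ 257.6 µV.
Position in LSBs: (1.208771 − (0.58)) × 8192/2.11 = 2441.1811; rounding gives k = 2441.
V_code = 0.58 + (2441/8192) × 2.11 = 1.208724365 V.
Error = V_in − V_code = 1.208771 − (1.208724365) = +46.6 µV.

+46.6 µV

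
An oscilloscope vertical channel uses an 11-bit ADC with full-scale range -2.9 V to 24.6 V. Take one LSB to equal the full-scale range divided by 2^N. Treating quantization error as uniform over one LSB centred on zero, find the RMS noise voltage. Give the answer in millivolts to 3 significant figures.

3.88 mV

Span: 24.6 V − (-2.9 V) = 27.5 V.
LSB = 27.5 V ÷ 2^11 = 27.5/2048 V = 13.428 mV.
V_rms = LSB/√12 = 13.428 mV / √12 = 3.88 mV.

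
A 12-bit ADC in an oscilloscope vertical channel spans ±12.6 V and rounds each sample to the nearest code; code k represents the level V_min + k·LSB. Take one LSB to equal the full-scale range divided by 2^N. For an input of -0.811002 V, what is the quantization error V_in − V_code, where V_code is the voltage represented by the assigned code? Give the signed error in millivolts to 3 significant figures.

+1.11 mV

Full-scale range = 12.6 V − (-12.6 V) = 25.2 V. LSB = 25.2 V / 2^12 ≈ 6.152 mV.
(-0.811002 − (-12.6)) / LSB = 11.788998 × 4096/25.2 = 1916.1800. Nearest integer: k = 1916.
V_code = V_min + k × range/2^12 = -12.6 + 1916 × 25.2/4096 = -0.8121093750 V.
V_in − V_code = -0.811002 − (-0.8121093750) = +1.11 mV.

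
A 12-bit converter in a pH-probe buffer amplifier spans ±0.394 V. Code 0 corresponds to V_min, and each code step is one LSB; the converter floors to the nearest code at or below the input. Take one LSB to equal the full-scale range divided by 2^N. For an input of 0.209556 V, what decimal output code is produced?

3137

The full-scale span is 0.394 − (-0.394) = 0.788 V. LSB = 0.788 V / 2^12 ≈ 192.4 µV.
code = ⌊(V_in − V_min)/LSB⌋ = ⌊(V_in − V_min) × 2^12 / range⌋
     = ⌊(0.209556 − (-0.394)) × 4096 / 0.788⌋ = ⌊0.603556 × 4096/0.788⌋
     = ⌊3137.266⌋ = 3137.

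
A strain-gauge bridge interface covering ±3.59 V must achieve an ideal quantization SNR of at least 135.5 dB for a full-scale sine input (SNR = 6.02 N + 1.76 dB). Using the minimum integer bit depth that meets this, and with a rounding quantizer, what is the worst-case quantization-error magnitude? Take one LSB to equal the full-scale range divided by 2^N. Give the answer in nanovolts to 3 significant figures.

Span: 3.59 V − (-3.59 V) = 7.18 V.
Required N = ⌈(135.5 − 1.76)/6.02⌉ = ⌈22.216⌉ = 23.
LSB = 7.18 V ÷ 2^23 = 7.18/8388608 V = 0.85592 µV.
|e|_max = LSB/2 = 428 nV.

428 nV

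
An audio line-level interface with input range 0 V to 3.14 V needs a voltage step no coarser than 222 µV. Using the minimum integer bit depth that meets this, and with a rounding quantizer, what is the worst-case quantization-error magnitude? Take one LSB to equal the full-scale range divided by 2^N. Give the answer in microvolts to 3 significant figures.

Range is 3.14 V.
3.14 V / 222 µV = 14140. Since 2^13 = 8192 and 2^14 = 16384, N = 14.
LSB = 3.14 V ÷ 2^14 = 3.14/16384 V = 191.65 µV.
|e|_max = LSB/2 = 95.8 µV.

95.8 µV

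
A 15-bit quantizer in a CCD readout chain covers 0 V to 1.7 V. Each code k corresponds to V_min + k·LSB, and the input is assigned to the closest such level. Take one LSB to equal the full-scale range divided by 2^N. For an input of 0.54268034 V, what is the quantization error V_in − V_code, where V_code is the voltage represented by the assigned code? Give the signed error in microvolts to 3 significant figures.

Full-scale range = 1.7 V. LSB = 1.7 V / 2^15 ≈ 51.88 µV.
(0.54268034 − (0)) / LSB = 0.54268034 × 32768/1.7 = 10460.3232. Nearest integer: k = 10460.
V_code = 0 + (10460/32768) × 1.7 = 0.54266357422 V.
Error = V_in − V_code = 0.54268034 − (0.54266357422) = +16.8 µV.

+16.8 µV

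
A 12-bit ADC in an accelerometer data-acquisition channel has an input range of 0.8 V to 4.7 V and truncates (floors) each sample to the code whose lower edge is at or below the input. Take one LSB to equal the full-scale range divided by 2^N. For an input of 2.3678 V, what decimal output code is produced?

Span: 4.7 V − (0.8 V) = 3.9 V. LSB = 3.9 V / 2^12 ≈ 0.9521 mV.
V_in − V_min = 2.3678 − (0.8) = 1.5678 V.
Divide by LSB: 1.5678 × 4096/3.9 = 1646.5920.
Truncating gives code 1646.

1646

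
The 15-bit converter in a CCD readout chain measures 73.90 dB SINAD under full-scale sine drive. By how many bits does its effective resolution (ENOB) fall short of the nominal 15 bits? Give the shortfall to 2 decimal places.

Effective bits = (73.90 − 1.76)/6.02 = 11.9834.
Shortfall = 15 − 11.9834 = 3.0166 bits.

3.02 bits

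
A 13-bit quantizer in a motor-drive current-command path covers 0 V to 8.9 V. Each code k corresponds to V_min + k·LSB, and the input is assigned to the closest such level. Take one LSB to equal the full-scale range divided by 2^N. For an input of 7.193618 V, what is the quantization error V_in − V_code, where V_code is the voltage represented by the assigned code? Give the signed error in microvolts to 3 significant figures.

+393 µV

Full-scale range = 8.9 V. LSB = 8.9 V / 2^13 ≈ 1.086 mV.
(V_in − V_min)/LSB = (7.193618 − (0)) × 8192/8.9 = 6621.3616 → nearest code k = 6621.
V_code = V_min + k × range/2^13 = 0 + 6621 × 8.9/8192 = 7.193225098 V.
V_in − V_code = 7.193618 − (7.193225098) = +393 µV.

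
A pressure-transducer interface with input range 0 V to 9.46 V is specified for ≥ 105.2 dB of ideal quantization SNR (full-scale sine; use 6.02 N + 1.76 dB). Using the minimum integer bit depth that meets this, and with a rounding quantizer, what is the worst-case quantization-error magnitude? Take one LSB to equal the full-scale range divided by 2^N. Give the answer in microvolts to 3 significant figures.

18.0 µV

Full-scale range = 9.46 V.
N ≥ (105.2 − 1.76)/6.02 = 17.183 → N_min = 18.
LSB = 9.46 V ÷ 2^18 = 9.46/262144 V = 36.087 µV.
Max error for round-to-nearest is LSB/2 = 18.0 µV.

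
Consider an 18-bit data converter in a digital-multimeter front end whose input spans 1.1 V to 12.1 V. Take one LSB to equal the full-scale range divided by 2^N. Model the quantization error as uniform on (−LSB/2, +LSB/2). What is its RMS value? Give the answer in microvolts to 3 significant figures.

Span: 12.1 V − (1.1 V) = 11 V.
LSB = 11 V ÷ 2^18 = 11/262144 V = 41.962 µV.
For a uniform distribution on [−LSB/2, +LSB/2], V_rms = LSB/√12 = 41.962 µV/3.4641 = 12.1 µV.

12.1 µV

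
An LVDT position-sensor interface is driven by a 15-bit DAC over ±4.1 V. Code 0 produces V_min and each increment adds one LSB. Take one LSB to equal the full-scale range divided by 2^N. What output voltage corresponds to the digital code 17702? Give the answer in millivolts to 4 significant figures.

329.8 mV

Span: 4.1 V − (-4.1 V) = 8.2 V. LSB = 8.2 V / 2^15.
Output = V_min + (17702/32768) × range = -4.1 + 0.540222 × 8.2 V
      = -4.1 + 4.42982 = 0.329822 V.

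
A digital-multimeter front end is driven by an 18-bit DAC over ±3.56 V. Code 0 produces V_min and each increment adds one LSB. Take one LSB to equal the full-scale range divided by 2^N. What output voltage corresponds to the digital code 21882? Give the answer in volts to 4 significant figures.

-2.966 V

The full-scale span is 3.56 − (-3.56) = 7.12 V. LSB = 7.12 V / 2^18.
Output = V_min + (21882/262144) × range = -3.56 + 0.0834732 × 7.12 V
      = -3.56 V + 0.594329 V = -2.96567 V.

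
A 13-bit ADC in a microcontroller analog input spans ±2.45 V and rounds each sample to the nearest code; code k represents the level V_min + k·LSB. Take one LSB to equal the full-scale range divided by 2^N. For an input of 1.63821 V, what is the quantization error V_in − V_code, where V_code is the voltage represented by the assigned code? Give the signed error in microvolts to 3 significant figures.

−108 µV

Range = 2.45 − (-2.45) = 4.9 V. LSB = 4.9 V / 2^13 ≈ 0.5981 mV.
(V_in − V_min)/LSB = (1.63821 − (-2.45)) × 8192/4.9 = 6834.8197 → nearest code k = 6835.
V_code = -2.45 + (6835/8192) × 4.9 = 1.638317871 V.
Error = V_in − V_code = 1.63821 − (1.638317871) = −108 µV.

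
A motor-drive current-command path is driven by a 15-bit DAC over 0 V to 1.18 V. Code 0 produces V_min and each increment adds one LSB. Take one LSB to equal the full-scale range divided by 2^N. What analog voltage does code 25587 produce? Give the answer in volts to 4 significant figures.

0.9214 V

Full-scale range = 1.18 V. LSB = 1.18 V / 2^15.
V_out = V_min + code × LSB = 0 V + 25587 × 1.18 V / 32768
      = 0 + 0.921407 = 0.921407 V.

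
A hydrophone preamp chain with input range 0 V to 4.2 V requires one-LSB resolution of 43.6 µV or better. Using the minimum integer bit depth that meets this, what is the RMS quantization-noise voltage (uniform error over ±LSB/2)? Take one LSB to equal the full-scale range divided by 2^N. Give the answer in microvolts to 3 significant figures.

9.25 µV

Range is 4.2 V.
Levels needed ≥ 4.2/43.6 µV = 96330. 2^17 = 131072 suffices, so N_min = 17.
One LSB is 4.2 V / 131072 = 32.043 µV.
V_rms = LSB/√12 = 9.25 µV.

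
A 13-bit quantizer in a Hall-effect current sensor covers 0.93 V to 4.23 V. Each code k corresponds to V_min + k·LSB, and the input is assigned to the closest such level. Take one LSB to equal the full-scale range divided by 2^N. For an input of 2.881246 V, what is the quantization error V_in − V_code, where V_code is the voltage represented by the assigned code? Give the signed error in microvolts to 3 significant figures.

Full-scale range = 4.23 V − (0.93 V) = 3.3 V. LSB = 3.3 V / 2^13 ≈ 402.8 µV.
(V_in − V_min)/LSB = (2.881246 − (0.93)) × 8192/3.3 = 4843.8204 → nearest code k = 4844.
Reconstructed level: 0.93 + 4844 × 3.3/8192 V = 2.881318359 V.
e = 2.881246 − (2.881318359) = −72.4 µV.

−72.4 µV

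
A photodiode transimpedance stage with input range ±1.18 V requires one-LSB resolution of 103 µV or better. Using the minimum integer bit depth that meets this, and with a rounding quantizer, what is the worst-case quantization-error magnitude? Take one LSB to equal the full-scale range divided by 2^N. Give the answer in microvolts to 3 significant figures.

Span: 1.18 V − (-1.18 V) = 2.36 V.
Levels needed ≥ 2.36/103 µV = 22910. 2^15 = 32768 suffices, so N_min = 15.
One LSB is 2.36 V / 32768 = 72.021 µV.
Max error for round-to-nearest is LSB/2 = 36.0 µV.

36.0 µV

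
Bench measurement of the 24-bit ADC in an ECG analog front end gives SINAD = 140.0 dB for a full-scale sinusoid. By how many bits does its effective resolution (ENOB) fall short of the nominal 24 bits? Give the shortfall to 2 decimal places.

Effective bits = (140.0 − 1.76)/6.02 = 22.9635.
24 − 22.9635 = 1.04 bits below nominal.

1.04 bits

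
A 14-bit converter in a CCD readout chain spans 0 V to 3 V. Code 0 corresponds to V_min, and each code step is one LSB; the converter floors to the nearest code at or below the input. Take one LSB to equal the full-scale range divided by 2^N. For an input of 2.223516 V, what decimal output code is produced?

Full-scale range = 3 V. LSB = 3 V / 2^14 ≈ 183.1 µV.
(V_in − V_min) × 2^14/range = (2.223516 − (0)) × 16384/3 = 12143.362.
Floor → code = 12143.

12143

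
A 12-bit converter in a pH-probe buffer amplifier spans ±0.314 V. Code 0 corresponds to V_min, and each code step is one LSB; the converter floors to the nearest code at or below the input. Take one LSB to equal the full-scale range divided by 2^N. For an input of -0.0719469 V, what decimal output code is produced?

1578

Full-scale range = 0.314 V − (-0.314 V) = 0.628 V. LSB = 0.628 V / 2^12 ≈ 153.3 µV.
V_in − V_min = -0.0719469 − (-0.314) = 0.2420531 V.
Divide by LSB: 0.2420531 × 4096/0.628 = 1578.7412.
Truncating gives code 1578.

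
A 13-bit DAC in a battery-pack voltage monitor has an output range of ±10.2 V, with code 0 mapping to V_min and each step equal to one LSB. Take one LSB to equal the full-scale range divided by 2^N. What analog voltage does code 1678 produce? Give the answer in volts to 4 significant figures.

-6.021 V

Full-scale range = 10.2 V − (-10.2 V) = 20.4 V. LSB = 20.4 V / 2^13.
Output = V_min + (1678/8192) × range = -10.2 + 0.204834 × 20.4 V
      = -10.2 + 4.17861 = -6.02139 V.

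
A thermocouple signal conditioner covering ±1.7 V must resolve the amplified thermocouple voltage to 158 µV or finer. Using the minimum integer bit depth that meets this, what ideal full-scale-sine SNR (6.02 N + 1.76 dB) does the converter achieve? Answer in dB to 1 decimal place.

The full-scale span is 1.7 − (-1.7) = 3.4 V.
Need 2^N ≥ 3.4 V / 158 µV = 21520 → N_min = 15.
Ideal SNR at N = 15: 6.02·15 + 1.76 = 92.1 dB.

92.1 dB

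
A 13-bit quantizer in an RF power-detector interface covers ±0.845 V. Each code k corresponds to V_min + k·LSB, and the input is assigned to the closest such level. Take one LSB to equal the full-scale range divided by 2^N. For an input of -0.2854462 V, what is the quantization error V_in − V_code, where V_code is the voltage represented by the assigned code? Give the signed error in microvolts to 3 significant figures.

Range = 0.845 − (-0.845) = 1.69 V. LSB = 1.69 V / 2^13 ≈ 206.3 µV.
(V_in − V_min)/LSB = (-0.2854462 − (-0.845)) × 8192/1.69 = 2712.3460 → nearest code k = 2712.
Reconstructed level: -0.845 + 2712 × 1.69/8192 V = -0.2855175781 V.
e = -0.2854462 − (-0.2855175781) = +71.4 µV.

+71.4 µV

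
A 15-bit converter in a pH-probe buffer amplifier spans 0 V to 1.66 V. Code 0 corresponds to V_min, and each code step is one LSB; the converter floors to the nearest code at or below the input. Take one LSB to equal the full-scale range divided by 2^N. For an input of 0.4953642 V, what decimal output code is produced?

9778

Full-scale range = 1.66 V. LSB = 1.66 V / 2^15 ≈ 50.66 µV.
V_in − V_min = 0.4953642 − (0) = 0.4953642 V.
Divide by LSB: 0.4953642 × 32768/1.66 = 9778.3699.
Truncating gives code 9778.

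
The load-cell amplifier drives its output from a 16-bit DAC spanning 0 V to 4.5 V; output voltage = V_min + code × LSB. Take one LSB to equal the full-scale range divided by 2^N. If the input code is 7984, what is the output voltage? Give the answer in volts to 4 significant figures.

0.5482 V

V_FS = 4.5 V. LSB = 4.5 V / 2^16.
V_out = 0 + 7984 × (4.5/65536) V
      = 0 + 0.548218 = 0.548218 V.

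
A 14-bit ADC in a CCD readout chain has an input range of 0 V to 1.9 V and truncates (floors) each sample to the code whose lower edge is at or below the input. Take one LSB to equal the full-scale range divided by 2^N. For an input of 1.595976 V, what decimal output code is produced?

Full-scale range = 1.9 V. LSB = 1.9 V / 2^14 ≈ 116.0 µV.
(V_in − V_min) × 2^14/range = (1.595976 − (0)) × 16384/1.9 = 13762.353.
Floor → code = 13762.

13762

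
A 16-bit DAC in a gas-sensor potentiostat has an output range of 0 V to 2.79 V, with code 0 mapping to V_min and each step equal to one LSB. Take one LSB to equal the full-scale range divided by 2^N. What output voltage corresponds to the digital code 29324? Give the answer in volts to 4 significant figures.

Span = 2.79 V. LSB = 2.79 V / 2^16.
Output = V_min + (29324/65536) × range = 0 + 0.447449 × 2.79 V
      = 0 V + 1.24838 V = 1.24838 V.

1.248 V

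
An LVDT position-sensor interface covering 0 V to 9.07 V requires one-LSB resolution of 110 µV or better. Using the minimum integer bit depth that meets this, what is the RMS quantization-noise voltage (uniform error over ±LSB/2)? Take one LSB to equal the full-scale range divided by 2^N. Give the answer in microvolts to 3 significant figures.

20.0 µV

V_FS = 9.07 V.
Required number of levels: 9.07/110 µV = 82455; smallest N with 2^N ≥ that is 17.
LSB = 9.07 V ÷ 2^17 = 9.07/131072 V = 69.199 µV.
V_rms = LSB/√12 = 20.0 µV.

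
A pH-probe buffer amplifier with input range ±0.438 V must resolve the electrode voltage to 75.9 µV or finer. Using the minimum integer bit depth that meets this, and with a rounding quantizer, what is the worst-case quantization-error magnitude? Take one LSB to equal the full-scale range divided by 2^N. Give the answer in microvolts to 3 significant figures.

26.7 µV

Span: 0.438 V − (-0.438 V) = 0.876 V.
Need 2^N ≥ 0.876 V / 75.9 µV = 11540 → N_min = 14.
LSB = 0.876 V ÷ 2^14 = 0.876/16384 V = 53.467 µV.
Half an LSB is 26.7 µV.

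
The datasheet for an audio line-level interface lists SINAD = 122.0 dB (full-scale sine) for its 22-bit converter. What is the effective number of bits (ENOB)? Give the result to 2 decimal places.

19.97 bits

(122.0 − 1.76) / 6.02 = 120.24/6.02 = 19.9734 effective bits.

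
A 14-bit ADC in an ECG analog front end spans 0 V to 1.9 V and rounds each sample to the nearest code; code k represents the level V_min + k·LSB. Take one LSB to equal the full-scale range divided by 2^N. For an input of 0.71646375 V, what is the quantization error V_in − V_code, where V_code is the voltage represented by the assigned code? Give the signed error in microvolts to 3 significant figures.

V_FS = 1.9 V. LSB = 1.9 V / 2^14 ≈ 116.0 µV.
Position in LSBs: (0.71646375 − (0)) × 16384/1.9 = 6178.1800; rounding gives k = 6178.
V_code = 0 + (6178/16384) × 1.9 = 0.71644287109 V.
V_in − V_code = 0.71646375 − (0.71644287109) = +20.9 µV.

+20.9 µV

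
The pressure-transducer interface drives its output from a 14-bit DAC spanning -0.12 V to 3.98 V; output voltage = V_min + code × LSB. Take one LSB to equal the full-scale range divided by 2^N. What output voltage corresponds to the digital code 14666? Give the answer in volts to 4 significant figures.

Full-scale range = 3.98 V − (-0.12 V) = 4.1 V. LSB = 4.1 V / 2^14.
Output = V_min + (14666/16384) × range = -0.12 + 0.895142 × 4.1 V
      = -0.12 + 3.67008 = 3.55008 V.

3.550 V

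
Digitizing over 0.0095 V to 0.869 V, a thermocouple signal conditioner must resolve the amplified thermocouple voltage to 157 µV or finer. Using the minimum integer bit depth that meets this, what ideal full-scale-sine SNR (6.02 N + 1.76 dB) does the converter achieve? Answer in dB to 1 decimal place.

80.0 dB

Span: 0.869 V − (0.0095 V) = 0.8595 V.
0.8595 V / 157 µV = 5475. Since 2^12 = 4096 and 2^13 = 8192, N = 13.
Ideal SNR at N = 13: 6.02·13 + 1.76 = 80.0 dB.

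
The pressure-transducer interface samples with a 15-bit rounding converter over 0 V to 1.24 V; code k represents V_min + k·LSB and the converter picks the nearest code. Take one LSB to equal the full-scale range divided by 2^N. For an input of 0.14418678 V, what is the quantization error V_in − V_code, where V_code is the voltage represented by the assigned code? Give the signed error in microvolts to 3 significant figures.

Range is 1.24 V. LSB = 1.24 V / 2^15 ≈ 37.84 µV.
Position in LSBs: (0.14418678 − (0)) × 32768/1.24 = 3810.2519; rounding gives k = 3810.
Reconstructed level: 0 + 3810 × 1.24/32768 V = 0.14417724609 V.
V_in − V_code = 0.14418678 − (0.14417724609) = +9.53 µV.

+9.53 µV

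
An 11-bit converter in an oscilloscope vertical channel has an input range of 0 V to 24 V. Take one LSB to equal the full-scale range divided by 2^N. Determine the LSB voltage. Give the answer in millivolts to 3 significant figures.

Full-scale range = 24 V.
Number of codes = 2^11 = 2048.
LSB = 24 V / 2^11 = 11.7 mV.

11.7 mV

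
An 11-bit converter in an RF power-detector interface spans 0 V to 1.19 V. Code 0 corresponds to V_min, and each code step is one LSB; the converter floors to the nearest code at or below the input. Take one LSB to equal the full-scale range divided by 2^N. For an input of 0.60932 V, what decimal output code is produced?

1048

Span = 1.19 V. LSB = 1.19 V / 2^11 ≈ 0.5811 mV.
V_in − V_min = 0.60932 − (0) = 0.60932 V.
Divide by LSB: 0.60932 × 2048/1.19 = 1048.6448.
Truncating gives code 1048.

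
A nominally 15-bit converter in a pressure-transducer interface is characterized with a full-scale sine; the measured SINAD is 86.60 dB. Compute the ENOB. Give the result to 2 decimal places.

ENOB = (86.60 − 1.76)/6.02 = 14.0930 bits.

14.09 bits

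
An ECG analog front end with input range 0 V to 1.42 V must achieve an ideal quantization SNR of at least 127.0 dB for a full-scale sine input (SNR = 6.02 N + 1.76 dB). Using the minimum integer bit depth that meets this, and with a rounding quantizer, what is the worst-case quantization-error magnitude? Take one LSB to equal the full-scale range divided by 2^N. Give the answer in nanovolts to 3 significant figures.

339 nV

Full-scale range = 1.42 V.
Solving 6.02 N ≥ 127.0 − 1.76: N ≥ 20.804. Round up → N = 21.
LSB = 1.42 V / 2^21 = 0.67711 µV.
Half an LSB is 339 nV.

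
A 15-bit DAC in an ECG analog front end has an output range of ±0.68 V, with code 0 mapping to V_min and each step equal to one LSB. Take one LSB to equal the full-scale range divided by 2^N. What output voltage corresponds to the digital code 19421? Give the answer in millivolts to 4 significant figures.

Span: 0.68 V − (-0.68 V) = 1.36 V. LSB = 1.36 V / 2^15.
Output = V_min + (19421/32768) × range = -0.68 + 0.592682 × 1.36 V
      = -0.68 V + 0.806047 V = 0.126047 V.

126.0 mV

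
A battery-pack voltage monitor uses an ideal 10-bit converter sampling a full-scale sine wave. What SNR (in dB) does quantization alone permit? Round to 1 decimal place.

62.0 dB

For an ideal N-bit converter with full-scale sine input, SNR = 6.02 N + 1.76 dB. SNR = 6.02 × 10 + 1.76 = 60.20 + 1.76 = 61.96 dB.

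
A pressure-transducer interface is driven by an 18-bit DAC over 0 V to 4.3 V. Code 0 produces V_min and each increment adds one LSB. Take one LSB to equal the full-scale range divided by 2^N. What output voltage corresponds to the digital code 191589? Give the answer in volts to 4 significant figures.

3.143 V

V_FS = 4.3 V. LSB = 4.3 V / 2^18.
V_out = 0 + 191589 × (4.3/262144) V
      = 0 + 3.14267 = 3.14267 V.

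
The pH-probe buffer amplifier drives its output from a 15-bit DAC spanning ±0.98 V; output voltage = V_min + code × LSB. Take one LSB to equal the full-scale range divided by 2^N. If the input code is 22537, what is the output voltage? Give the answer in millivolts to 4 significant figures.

Span: 0.98 V − (-0.98 V) = 1.96 V. LSB = 1.96 V / 2^15.
Output = V_min + (22537/32768) × range = -0.98 + 0.687775 × 1.96 V
      = -0.98 V + 1.34804 V = 0.368038 V.

368.0 mV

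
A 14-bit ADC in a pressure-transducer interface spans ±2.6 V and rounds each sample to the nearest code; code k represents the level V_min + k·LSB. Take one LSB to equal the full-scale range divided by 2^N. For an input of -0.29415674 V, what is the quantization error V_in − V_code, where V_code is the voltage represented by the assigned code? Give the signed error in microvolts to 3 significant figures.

+57.1 µV

The full-scale span is 2.6 − (-2.6) = 5.2 V. LSB = 5.2 V / 2^14 ≈ 317.4 µV.
Position in LSBs: (-0.29415674 − (-2.6)) × 16384/5.2 = 7265.1800; rounding gives k = 7265.
V_code = V_min + k × range/2^14 = -2.6 + 7265 × 5.2/16384 = -0.29421386719 V.
Error = V_in − V_code = -0.29415674 − (-0.29421386719) = +57.1 µV.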